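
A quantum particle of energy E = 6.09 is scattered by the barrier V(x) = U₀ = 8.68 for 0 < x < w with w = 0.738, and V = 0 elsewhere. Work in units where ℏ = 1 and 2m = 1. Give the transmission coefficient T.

Since E < U₀ the interior solution is evanescent with decay constant κ = √(2m(U₀ − E))/ℏ = 1.609.
κw = 1.188, sinh(κw) = 1.487.
Matching ψ, ψ′ at both faces gives T = [1 + U₀² sinh²(κw) / (4E(U₀ − E))]⁻¹ = 1/3.642 = 0.275.

T = 0.275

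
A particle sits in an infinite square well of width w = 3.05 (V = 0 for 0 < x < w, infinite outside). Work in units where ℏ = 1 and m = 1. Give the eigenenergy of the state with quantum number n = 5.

E = 13.3

The infinite-well eigenfunctions ψ_n = √(2/w) sin(nπx/w) vanish at both walls, giving E_n = n²π²ℏ²/(2mw²).
E_5 = 5² × π² / (2 × 1 × 3.05²) = 13.26.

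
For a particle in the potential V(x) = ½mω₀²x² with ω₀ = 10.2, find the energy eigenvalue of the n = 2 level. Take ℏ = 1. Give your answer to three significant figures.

E = 25.5

Using E_n = (n + ½)ℏω₀: E_2 = 2.5 × 10.2 = 25.50.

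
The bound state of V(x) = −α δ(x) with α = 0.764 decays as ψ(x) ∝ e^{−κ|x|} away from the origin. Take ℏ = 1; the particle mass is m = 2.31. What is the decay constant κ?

κ = 1.76

Integrate −(ℏ²/2m)ψ'' − αδ(x)ψ = Eψ from −ε to +ε: the ψ'' term gives ψ'(0⁺) − ψ'(0⁻) and the δ term gives −(2mα/ℏ²)ψ(0).
With ψ ∝ e^{−κ|x|} this yields −2κ = −2mα/ℏ², so κ = mα/ℏ² = 1.765.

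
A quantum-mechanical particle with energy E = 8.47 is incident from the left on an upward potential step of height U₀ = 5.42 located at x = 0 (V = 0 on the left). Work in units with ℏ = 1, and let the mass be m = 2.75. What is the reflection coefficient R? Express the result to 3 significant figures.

The wavenumbers are k₁ = √(2mE)/ℏ = 6.825 on the left and k₂ = √(2m(E − U₀))/ℏ = 4.096 on the right.
Matching ψ and ψ′ at x = 0 gives r = (k₁ − k₂)/(k₁ + k₂), so R = r² = 0.06247 and T = 1 − R = 0.9375.

R = 0.0625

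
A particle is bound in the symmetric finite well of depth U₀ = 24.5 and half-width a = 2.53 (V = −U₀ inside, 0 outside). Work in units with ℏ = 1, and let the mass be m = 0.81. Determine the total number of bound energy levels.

The dimensionless depth is z₀ = a√(2mU₀)/ℏ = 2.53 × √(39.69) = 15.94.
The even/odd transcendental equations gain one root per π/2 in z₀, giving N = 1 + ⌊2z₀/π⌋ = 1 + ⌊10.15⌋ = 11.

N = 11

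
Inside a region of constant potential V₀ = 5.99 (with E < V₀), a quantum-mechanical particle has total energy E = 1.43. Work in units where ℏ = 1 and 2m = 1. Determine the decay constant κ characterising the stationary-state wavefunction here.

Since E < V₀ the TISE in this region is ψ'' = κ²ψ with κ = √(2m(V₀ − E))/ℏ.
κ = √(2 × 0.5 × 4.56) = 2.135.

κ = 2.14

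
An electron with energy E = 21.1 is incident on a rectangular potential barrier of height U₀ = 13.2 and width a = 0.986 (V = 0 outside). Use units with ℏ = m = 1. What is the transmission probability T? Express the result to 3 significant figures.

E > U₀: inside the barrier k₂ = √(2m(E − U₀))/ℏ = 3.975, k₂a = 3.919.
T = [1 + U₀² sin²(k₂a) / (4E(E − U₀))]⁻¹ = 1/1.129 = 0.886.

T = 0.886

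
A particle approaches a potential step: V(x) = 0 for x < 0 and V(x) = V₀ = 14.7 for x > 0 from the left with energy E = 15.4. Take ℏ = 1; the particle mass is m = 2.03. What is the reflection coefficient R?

The wavenumbers are k₁ = √(2mE)/ℏ = 7.907 on the left and k₂ = √(2m(E − V₀))/ℏ = 1.686 on the right.
Matching ψ and ψ′ at x = 0 gives r = (k₁ − k₂)/(k₁ + k₂), so R = r² = 0.4206 and T = 1 − R = 0.5794.

R = 0.421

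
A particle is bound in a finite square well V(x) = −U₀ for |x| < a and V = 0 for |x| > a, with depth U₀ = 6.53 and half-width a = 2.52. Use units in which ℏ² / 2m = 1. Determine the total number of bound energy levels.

N = 5

Define the well-strength parameter z₀ = (a/ℏ)√(2mU₀) = 2.52 × √(2·0.5·6.53) = 6.440.
The even/odd transcendental equations gain one root per π/2 in z₀, giving N = 1 + ⌊2z₀/π⌋ = 1 + ⌊4.100⌋ = 5.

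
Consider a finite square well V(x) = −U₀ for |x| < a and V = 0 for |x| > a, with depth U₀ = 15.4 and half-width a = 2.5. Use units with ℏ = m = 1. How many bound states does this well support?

The dimensionless depth is z₀ = a√(2mU₀)/ℏ = 2.5 × √(30.80) = 13.87.
A new bound state (alternating even/odd) appears each time z₀ passes a multiple of π/2, so N = ⌊2z₀/π⌋ + 1 = ⌊8.833⌋ + 1 = 9.

N = 9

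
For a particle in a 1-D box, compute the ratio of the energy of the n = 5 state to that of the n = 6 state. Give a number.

E_n = n²π²ℏ²/(2mL²) so the ratio is n₂²/n₁² = 25/36 = 0.694444.

0.694444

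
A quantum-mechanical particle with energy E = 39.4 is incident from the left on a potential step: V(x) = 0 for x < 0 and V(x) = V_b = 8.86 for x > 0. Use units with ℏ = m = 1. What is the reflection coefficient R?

R = 0.00404

The wavenumbers are k₁ = √(2mE)/ℏ = 8.877 on the left and k₂ = √(2m(E − V_b))/ℏ = 7.815 on the right.
Matching ψ and ψ′ at x = 0 gives r = (k₁ − k₂)/(k₁ + k₂), so R = r² = 0.004044 and T = 1 − R = 0.9960.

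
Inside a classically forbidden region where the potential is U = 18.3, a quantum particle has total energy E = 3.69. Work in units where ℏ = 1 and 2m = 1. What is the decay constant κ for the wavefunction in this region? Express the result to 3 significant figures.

κ = 3.82

Since E < U the TISE in this region is ψ'' = κ²ψ with κ = √(2m(U − E))/ℏ.
κ = √(2 × 0.5 × 14.61) = 3.822.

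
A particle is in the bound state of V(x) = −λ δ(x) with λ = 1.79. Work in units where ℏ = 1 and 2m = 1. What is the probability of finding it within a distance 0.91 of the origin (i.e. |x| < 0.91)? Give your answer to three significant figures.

The normalised bound state is ψ = √κ e^{−κ|x|} with κ = mλ/ℏ² = 0.8950.
P(|x| < d) = ∫_{−d}^{d} κ e^{−2κ|x|} dx = 1 − e^{−2κd} = 1 − e^{−1.629} = 0.8039.

P = 0.804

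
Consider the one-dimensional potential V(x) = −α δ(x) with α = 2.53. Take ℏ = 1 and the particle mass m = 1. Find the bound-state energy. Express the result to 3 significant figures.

E = -3.20

The bound state is ψ(x) = √κ e^{−κ|x|}. The derivative jump ψ'(0⁺) − ψ'(0⁻) = −(2mα/ℏ²)ψ(0) fixes κ = mα/ℏ² = 2.530.
Then E = −ℏ²κ²/(2m) = −mα²/(2ℏ²) = -3.200.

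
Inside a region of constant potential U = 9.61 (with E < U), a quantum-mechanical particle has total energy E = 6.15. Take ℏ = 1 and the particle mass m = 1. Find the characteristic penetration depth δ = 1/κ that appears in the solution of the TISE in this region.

δ = 0.380

Since E < U the TISE in this region is ψ'' = κ²ψ with κ = √(2m(U − E))/ℏ.
κ = √(2 × 1 × 3.46) = 2.631. The penetration depth is δ = 1/κ = 0.380.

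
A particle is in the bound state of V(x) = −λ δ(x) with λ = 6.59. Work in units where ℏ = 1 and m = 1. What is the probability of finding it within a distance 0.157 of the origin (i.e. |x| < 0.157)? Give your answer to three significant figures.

The normalised bound state is ψ = √κ e^{−κ|x|} with κ = mλ/ℏ² = 6.590.
P(|x| < d) = ∫_{−d}^{d} κ e^{−2κ|x|} dx = 1 − e^{−2κd} = 1 − e^{−2.069} = 0.8737.

P = 0.874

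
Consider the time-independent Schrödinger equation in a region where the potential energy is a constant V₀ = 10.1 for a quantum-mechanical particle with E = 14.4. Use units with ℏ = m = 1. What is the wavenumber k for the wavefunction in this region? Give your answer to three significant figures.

With E > V₀ the solution is oscillatory, ψ ∝ e^{±ikx} with k = √(2m(E − V₀))/ℏ.
k = √(2 × 1 × 4.3) = 2.933.

k = 2.93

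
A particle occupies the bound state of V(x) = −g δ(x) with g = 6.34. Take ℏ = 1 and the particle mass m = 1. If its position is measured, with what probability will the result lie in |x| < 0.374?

P = 0.991

The normalised bound state is ψ = √κ e^{−κ|x|} with κ = mg/ℏ² = 6.340.
P(|x| < d) = ∫_{−d}^{d} κ e^{−2κ|x|} dx = 1 − e^{−2κd} = 1 − e^{−4.742} = 0.9913.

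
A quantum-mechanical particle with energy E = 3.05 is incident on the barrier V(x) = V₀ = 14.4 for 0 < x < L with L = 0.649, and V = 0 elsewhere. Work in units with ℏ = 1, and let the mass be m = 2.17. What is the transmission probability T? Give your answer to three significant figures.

Since E < V₀ the interior solution is evanescent with decay constant κ = √(2m(V₀ − E))/ℏ = 7.018.
κL = 4.555, sinh(κL) = 47.55.
The exact tunnelling result is T⁻¹ = 1 + V₀² sinh²(κL) / [4E(V₀ − E)] = 3387, so T = 0.000295.

T = 0.000295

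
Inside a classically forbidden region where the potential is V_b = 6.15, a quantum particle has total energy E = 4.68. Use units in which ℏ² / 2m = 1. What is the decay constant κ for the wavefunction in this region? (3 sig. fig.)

κ = 1.21

Since E < V_b the TISE in this region is ψ'' = κ²ψ with κ = √(2m(V_b − E))/ℏ.
κ = √(2 × 0.5 × 1.47) = 1.212.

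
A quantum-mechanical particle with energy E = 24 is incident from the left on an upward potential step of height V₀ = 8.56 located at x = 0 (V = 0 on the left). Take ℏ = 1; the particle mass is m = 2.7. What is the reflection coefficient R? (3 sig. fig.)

The wavenumbers are k₁ = √(2mE)/ℏ = 11.38 on the left and k₂ = √(2m(E − V₀))/ℏ = 9.131 on the right.
Continuity of ψ and ψ′ at the step yields the reflection amplitude r = (k₁ − k₂)/(k₁ + k₂) = 0.1098; thus R = |r|² = 0.01206, T = 0.9879.

R = 0.0121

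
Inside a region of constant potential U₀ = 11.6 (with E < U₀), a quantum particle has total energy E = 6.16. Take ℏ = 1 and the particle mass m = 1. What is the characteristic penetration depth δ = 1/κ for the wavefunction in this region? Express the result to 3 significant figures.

δ = 0.303

Since E < U₀ the TISE in this region is ψ'' = κ²ψ with κ = √(2m(U₀ − E))/ℏ.
κ = √(2 × 1 × 5.44) = 3.298. The penetration depth is δ = 1/κ = 0.303.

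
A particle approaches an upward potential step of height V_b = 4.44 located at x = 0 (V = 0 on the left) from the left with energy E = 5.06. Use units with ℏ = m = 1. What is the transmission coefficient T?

T = 0.768

On each side the TISE gives plane waves with k = √(2m(E − V))/ℏ: k₁ = √(2·1·5.06) = 3.181, k₂ = √(2·1·0.62) = 1.114.
Matching ψ and ψ′ at x = 0 gives r = (k₁ − k₂)/(k₁ + k₂), so R = r² = 0.2318 and T = 1 − R = 0.7682.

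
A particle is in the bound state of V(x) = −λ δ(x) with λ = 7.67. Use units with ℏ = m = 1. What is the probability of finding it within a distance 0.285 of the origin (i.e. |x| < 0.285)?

The normalised bound state is ψ = √κ e^{−κ|x|} with κ = mλ/ℏ² = 7.670.
P(|x| < d) = ∫_{−d}^{d} κ e^{−2κ|x|} dx = 1 − e^{−2κd} = 1 − e^{−4.372} = 0.9874.

P = 0.987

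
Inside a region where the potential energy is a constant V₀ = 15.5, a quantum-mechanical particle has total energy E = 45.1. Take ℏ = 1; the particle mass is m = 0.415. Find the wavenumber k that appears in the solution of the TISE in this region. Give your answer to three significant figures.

With E > V₀ the solution is oscillatory, ψ ∝ e^{±ikx} with k = √(2m(E − V₀))/ℏ.
k = √(2 × 0.415 × 29.6) = 4.957.

k = 4.96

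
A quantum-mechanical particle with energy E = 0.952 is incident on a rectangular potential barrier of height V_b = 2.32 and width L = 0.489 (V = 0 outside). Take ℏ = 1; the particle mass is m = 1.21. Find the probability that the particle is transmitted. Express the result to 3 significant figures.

T = 0.486

E < V_b: inside the barrier ψ ∝ e^{±κx} with κ = √(2m(V_b − E))/ℏ = 1.819.
κL = 0.8897, sinh(κL) = 1.012.
The exact tunnelling result is T⁻¹ = 1 + V_b² sinh²(κL) / [4E(V_b − E)] = 2.058, so T = 0.486.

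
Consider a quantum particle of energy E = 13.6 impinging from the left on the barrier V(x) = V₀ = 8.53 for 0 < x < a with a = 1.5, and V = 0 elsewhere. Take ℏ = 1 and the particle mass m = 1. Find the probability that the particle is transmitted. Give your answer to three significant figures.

Above the barrier the interior wavenumber is k₂ = √(2m(E − V₀))/ℏ = 3.184, giving phase k₂a = 4.777.
T = [1 + V₀² sin²(k₂a) / (4E(E − V₀))]⁻¹ = 1/1.263 = 0.792.

T = 0.792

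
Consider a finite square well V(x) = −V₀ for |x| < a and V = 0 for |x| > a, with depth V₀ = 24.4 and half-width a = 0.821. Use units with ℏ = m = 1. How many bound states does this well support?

The dimensionless depth is z₀ = a√(2mV₀)/ℏ = 0.821 × √(48.80) = 5.735.
A new bound state (alternating even/odd) appears each time z₀ passes a multiple of π/2, so N = ⌊2z₀/π⌋ + 1 = ⌊3.651⌋ + 1 = 4.

N = 4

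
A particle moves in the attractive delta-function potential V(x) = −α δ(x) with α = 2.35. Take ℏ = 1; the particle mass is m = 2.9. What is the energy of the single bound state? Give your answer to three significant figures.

The bound state is ψ(x) = √κ e^{−κ|x|}. The derivative jump ψ'(0⁺) − ψ'(0⁻) = −(2mα/ℏ²)ψ(0) fixes κ = mα/ℏ² = 6.815.
Then E = −ℏ²κ²/(2m) = −mα²/(2ℏ²) = -8.008.

E = -8.01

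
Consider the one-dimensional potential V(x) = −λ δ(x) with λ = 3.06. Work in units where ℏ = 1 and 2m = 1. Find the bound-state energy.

For x ≠ 0 the bound state is ψ ∝ e^{−κ|x|}; integrating the TISE across the delta gives the cusp condition 2κ = 2mλ/ℏ², so κ = 1.530.
Then E = −ℏ²κ²/(2m) = −mλ²/(2ℏ²) = -2.341.

E = -2.34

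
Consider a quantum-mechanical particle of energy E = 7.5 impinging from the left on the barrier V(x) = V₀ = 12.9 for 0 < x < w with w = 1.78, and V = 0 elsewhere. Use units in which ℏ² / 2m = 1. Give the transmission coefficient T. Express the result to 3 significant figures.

T = 0.000994

Since E < V₀ the interior solution is evanescent with decay constant κ = √(2m(V₀ − E))/ℏ = 2.324.
κw = 4.136, sinh(κw) = 31.28.
Matching ψ, ψ′ at both faces gives T = [1 + V₀² sinh²(κw) / (4E(V₀ − E))]⁻¹ = 1/1006 = 0.000994.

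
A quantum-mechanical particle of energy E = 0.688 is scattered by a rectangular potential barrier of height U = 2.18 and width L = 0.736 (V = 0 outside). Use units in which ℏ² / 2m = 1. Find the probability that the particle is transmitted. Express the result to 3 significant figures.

T = 0.451

E < U: inside the barrier ψ ∝ e^{±κx} with κ = √(2m(U − E))/ℏ = 1.221.
κL = 0.8990, sinh(κL) = 1.025.
Matching ψ, ψ′ at both faces gives T = [1 + U² sinh²(κL) / (4E(U − E))]⁻¹ = 1/2.216 = 0.451.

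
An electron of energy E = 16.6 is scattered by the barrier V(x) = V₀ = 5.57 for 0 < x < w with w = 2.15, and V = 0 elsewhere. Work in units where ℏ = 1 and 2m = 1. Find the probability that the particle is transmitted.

Above the barrier the interior wavenumber is k₂ = √(2m(E − V₀))/ℏ = 3.321, giving phase k₂w = 7.140.
T = [1 + V₀² sin²(k₂w) / (4E(E − V₀))]⁻¹ = 1/1.024 = 0.976.

T = 0.976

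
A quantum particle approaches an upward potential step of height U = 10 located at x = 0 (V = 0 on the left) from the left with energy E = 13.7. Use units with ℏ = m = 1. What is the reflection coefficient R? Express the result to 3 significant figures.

R = 0.0999

The wavenumbers are k₁ = √(2mE)/ℏ = 5.235 on the left and k₂ = √(2m(E − U))/ℏ = 2.720 on the right.
Continuity of ψ and ψ′ at the step yields the reflection amplitude r = (k₁ − k₂)/(k₁ + k₂) = 0.3161; thus R = |r|² = 0.09990, T = 0.9001.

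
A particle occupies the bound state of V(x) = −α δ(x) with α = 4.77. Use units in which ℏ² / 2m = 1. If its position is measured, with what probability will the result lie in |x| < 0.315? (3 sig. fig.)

P = 0.777

The normalised bound state is ψ = √κ e^{−κ|x|} with κ = mα/ℏ² = 2.385.
P(|x| < d) = ∫_{−d}^{d} κ e^{−2κ|x|} dx = 1 − e^{−2κd} = 1 − e^{−1.503} = 0.7774.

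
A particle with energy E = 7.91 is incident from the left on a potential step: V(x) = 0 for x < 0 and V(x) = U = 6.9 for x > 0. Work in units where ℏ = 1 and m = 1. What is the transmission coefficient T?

T = 0.776

The wavenumbers are k₁ = √(2mE)/ℏ = 3.977 on the left and k₂ = √(2m(E − U))/ℏ = 1.421 on the right.
Continuity of ψ and ψ′ at the step yields the reflection amplitude r = (k₁ − k₂)/(k₁ + k₂) = 0.4735; thus R = |r|² = 0.2242, T = 0.7758.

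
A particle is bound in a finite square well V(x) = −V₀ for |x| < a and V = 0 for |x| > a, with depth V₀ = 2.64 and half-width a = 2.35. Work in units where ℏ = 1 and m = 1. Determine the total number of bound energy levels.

N = 4

The dimensionless depth is z₀ = a√(2mV₀)/ℏ = 2.35 × √(5.280) = 5.400.
The even/odd transcendental equations gain one root per π/2 in z₀, giving N = 1 + ⌊2z₀/π⌋ = 1 + ⌊3.438⌋ = 4.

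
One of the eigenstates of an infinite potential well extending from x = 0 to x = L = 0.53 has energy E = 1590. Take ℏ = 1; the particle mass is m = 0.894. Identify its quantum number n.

n = 9

From E_n = n²π²ℏ²/(2mL²) invert to n = √(2mL²E)/(πℏ).
n = (0.53/π) × √(2 × 0.894 × 1590) = 8.995 → n = 9.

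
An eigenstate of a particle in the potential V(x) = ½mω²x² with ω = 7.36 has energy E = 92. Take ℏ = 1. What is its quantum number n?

n = 12

Invert E_n = (n + ½)ℏω: n = E/ℏω − ½ = 12.000, so n = 12.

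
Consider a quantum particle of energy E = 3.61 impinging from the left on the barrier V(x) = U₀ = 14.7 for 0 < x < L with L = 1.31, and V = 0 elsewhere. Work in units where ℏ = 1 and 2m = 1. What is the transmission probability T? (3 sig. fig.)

T = 0.000482

E < U₀: inside the barrier ψ ∝ e^{±κx} with κ = √(2m(U₀ − E))/ℏ = 3.330.
κL = 4.363, sinh(κL) = 39.22.
Matching ψ, ψ′ at both faces gives T = [1 + U₀² sinh²(κL) / (4E(U₀ − E))]⁻¹ = 1/2077 = 0.000482.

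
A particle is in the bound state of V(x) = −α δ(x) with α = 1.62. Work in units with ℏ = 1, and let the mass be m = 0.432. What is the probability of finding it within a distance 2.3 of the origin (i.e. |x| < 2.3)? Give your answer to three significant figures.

The normalised bound state is ψ = √κ e^{−κ|x|} with κ = mα/ℏ² = 0.6998.
P(|x| < d) = ∫_{−d}^{d} κ e^{−2κ|x|} dx = 1 − e^{−2κd} = 1 − e^{−3.219} = 0.9600.

P = 0.960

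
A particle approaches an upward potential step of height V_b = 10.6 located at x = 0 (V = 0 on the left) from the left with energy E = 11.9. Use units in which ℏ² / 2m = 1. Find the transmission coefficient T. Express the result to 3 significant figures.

T = 0.747

On each side the TISE gives plane waves with k = √(2m(E − V))/ℏ: k₁ = √(2·½·11.9) = 3.450, k₂ = √(2·½·1.3) = 1.140.
Matching ψ and ψ′ at x = 0 gives r = (k₁ − k₂)/(k₁ + k₂), so R = r² = 0.2532 and T = 1 − R = 0.7468.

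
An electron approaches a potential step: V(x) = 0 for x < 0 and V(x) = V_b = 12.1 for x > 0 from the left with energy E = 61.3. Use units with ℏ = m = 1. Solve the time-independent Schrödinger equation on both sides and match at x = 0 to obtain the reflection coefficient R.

R = 0.00302

The wavenumbers are k₁ = √(2mE)/ℏ = 11.07 on the left and k₂ = √(2m(E − V_b))/ℏ = 9.920 on the right.
Matching ψ and ψ′ at x = 0 gives r = (k₁ − k₂)/(k₁ + k₂), so R = r² = 0.003016 and T = 1 − R = 0.9970.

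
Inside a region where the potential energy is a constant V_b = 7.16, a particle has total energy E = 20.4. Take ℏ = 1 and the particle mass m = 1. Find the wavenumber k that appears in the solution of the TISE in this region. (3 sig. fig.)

With E > V_b the solution is oscillatory, ψ ∝ e^{±ikx} with k = √(2m(E − V_b))/ℏ.
k = √(2 × 1 × 13.24) = 5.146.

k = 5.15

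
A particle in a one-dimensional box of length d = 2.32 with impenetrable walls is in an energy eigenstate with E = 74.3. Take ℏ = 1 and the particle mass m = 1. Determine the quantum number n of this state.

For an infinite well E_n = n²π²ℏ²/(2md²), so n = (d/πℏ)√(2mE).
n = (2.32/π) × √(2 × 1 × 74.3) = 9.002 → n = 9.

n = 9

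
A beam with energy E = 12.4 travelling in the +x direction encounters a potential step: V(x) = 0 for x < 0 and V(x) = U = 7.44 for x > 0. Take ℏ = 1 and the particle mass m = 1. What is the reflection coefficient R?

R = 0.0507

On each side the TISE gives plane waves with k = √(2m(E − V))/ℏ: k₁ = √(2·1·12.4) = 4.980, k₂ = √(2·1·4.96) = 3.150.
Continuity of ψ and ψ′ at the step yields the reflection amplitude r = (k₁ − k₂)/(k₁ + k₂) = 0.2251; thus R = |r|² = 0.05069, T = 0.9493.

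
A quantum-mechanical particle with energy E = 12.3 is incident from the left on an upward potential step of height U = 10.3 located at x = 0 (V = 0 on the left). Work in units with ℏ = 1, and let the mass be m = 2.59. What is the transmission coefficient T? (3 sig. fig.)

T = 0.819

The wavenumbers are k₁ = √(2mE)/ℏ = 7.982 on the left and k₂ = √(2m(E − U))/ℏ = 3.219 on the right.
Matching ψ and ψ′ at x = 0 gives r = (k₁ − k₂)/(k₁ + k₂), so R = r² = 0.1809 and T = 1 − R = 0.8191.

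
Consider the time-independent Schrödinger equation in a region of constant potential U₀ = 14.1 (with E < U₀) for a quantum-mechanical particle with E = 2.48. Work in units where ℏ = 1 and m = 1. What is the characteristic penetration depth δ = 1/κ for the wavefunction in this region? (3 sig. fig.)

Since E < U₀ the TISE in this region is ψ'' = κ²ψ with κ = √(2m(U₀ − E))/ℏ.
κ = √(2 × 1 × 11.62) = 4.821. The penetration depth is δ = 1/κ = 0.207.

δ = 0.207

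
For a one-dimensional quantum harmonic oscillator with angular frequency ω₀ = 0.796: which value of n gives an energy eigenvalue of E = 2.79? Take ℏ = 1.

n = 3

Invert E_n = (n + ½)ℏω₀: n = E/ℏω₀ − ½ = 3.005, so n = 3.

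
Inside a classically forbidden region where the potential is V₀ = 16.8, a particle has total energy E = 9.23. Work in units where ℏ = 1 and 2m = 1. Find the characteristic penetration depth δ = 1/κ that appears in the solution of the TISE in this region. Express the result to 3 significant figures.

Since E < V₀ the TISE in this region is ψ'' = κ²ψ with κ = √(2m(V₀ − E))/ℏ.
κ = √(2 × 0.5 × 7.57) = 2.751. The penetration depth is δ = 1/κ = 0.363.

δ = 0.363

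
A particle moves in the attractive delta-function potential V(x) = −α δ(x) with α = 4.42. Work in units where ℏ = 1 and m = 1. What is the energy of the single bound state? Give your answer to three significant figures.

E = -9.77

The bound state is ψ(x) = √κ e^{−κ|x|}. The derivative jump ψ'(0⁺) − ψ'(0⁻) = −(2mα/ℏ²)ψ(0) fixes κ = mα/ℏ² = 4.420.
Then E = −ℏ²κ²/(2m) = −mα²/(2ℏ²) = -9.768.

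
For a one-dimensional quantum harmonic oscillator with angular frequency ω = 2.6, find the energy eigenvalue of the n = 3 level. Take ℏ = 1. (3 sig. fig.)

Using E_n = (n + ½)ℏω: E_3 = 3.5 × 2.6 = 9.100.

E = 9.10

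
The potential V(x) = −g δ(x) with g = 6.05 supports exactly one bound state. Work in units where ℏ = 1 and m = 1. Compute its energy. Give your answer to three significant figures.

E = -18.3

For x ≠ 0 the bound state is ψ ∝ e^{−κ|x|}; integrating the TISE across the delta gives the cusp condition 2κ = 2mg/ℏ², so κ = 6.050.
Then E = −ℏ²κ²/(2m) = −mg²/(2ℏ²) = -18.30.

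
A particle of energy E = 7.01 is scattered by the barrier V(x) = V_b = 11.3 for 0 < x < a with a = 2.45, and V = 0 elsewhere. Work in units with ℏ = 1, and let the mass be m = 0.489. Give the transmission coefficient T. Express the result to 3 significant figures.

E < V_b: inside the barrier ψ ∝ e^{±κx} with κ = √(2m(V_b − E))/ℏ = 2.048.
κa = 5.018, sinh(κa) = 75.58.
The exact tunnelling result is T⁻¹ = 1 + V_b² sinh²(κa) / [4E(V_b − E)] = 6065, so T = 0.000165.

T = 0.000165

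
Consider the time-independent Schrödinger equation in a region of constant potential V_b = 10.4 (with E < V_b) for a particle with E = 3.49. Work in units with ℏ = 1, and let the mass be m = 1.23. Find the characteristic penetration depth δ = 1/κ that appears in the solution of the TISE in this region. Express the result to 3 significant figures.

δ = 0.243

Since E < V_b the TISE in this region is ψ'' = κ²ψ with κ = √(2m(V_b − E))/ℏ.
κ = √(2 × 1.23 × 6.91) = 4.123. The penetration depth is δ = 1/κ = 0.243.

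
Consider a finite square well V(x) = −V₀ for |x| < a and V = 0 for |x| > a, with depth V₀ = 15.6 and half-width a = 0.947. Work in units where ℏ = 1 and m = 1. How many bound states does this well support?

N = 4

The dimensionless depth is z₀ = a√(2mV₀)/ℏ = 0.947 × √(31.20) = 5.290.
The even/odd transcendental equations gain one root per π/2 in z₀, giving N = 1 + ⌊2z₀/π⌋ = 1 + ⌊3.367⌋ = 4.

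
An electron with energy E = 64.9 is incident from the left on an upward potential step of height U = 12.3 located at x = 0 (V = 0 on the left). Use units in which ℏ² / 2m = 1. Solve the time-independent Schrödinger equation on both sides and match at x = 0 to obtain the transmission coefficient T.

T = 0.997

The wavenumbers are k₁ = √(2mE)/ℏ = 8.056 on the left and k₂ = √(2m(E − U))/ℏ = 7.253 on the right.
Matching ψ and ψ′ at x = 0 gives r = (k₁ − k₂)/(k₁ + k₂), so R = r² = 0.002755 and T = 1 − R = 0.9972.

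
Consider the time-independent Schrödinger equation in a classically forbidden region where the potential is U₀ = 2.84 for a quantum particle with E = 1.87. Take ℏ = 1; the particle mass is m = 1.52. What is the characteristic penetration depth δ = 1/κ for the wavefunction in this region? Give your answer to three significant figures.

δ = 0.582

Since E < U₀ the TISE in this region is ψ'' = κ²ψ with κ = √(2m(U₀ − E))/ℏ.
κ = √(2 × 1.52 × 0.97) = 1.717. The penetration depth is δ = 1/κ = 0.582.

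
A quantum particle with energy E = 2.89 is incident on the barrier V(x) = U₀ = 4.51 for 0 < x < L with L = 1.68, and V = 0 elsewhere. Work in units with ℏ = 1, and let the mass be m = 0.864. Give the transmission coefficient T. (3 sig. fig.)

Since E < U₀ the interior solution is evanescent with decay constant κ = √(2m(U₀ − E))/ℏ = 1.673.
κL = 2.811, sinh(κL) = 8.282.
Matching ψ, ψ′ at both faces gives T = [1 + U₀² sinh²(κL) / (4E(U₀ − E))]⁻¹ = 1/75.50 = 0.0132.

T = 0.0132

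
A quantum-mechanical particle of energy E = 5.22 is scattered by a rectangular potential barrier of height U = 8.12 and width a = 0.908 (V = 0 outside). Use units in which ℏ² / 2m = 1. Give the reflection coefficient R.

R = 0.845

E < U: inside the barrier ψ ∝ e^{±κx} with κ = √(2m(U − E))/ℏ = 1.703.
κa = 1.546, sinh(κa) = 2.240.
The exact tunnelling result is T⁻¹ = 1 + U² sinh²(κa) / [4E(U − E)] = 6.466, so T = 0.155.
R = 1 − T = 0.845.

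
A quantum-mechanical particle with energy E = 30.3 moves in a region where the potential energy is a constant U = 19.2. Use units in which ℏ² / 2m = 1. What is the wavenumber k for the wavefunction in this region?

With E > U the solution is oscillatory, ψ ∝ e^{±ikx} with k = √(2m(E − U))/ℏ.
k = √(2 × 0.5 × 11.1) = 3.332.

k = 3.33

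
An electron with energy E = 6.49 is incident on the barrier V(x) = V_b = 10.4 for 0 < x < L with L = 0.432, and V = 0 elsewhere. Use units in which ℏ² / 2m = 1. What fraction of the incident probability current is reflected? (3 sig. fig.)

R = 0.496

Since E < V_b the interior solution is evanescent with decay constant κ = √(2m(V_b − E))/ℏ = 1.977.
κL = 0.8542, sinh(κL) = 0.9620.
The exact tunnelling result is T⁻¹ = 1 + V_b² sinh²(κL) / [4E(V_b − E)] = 1.986, so T = 0.504.
R = 1 − T = 0.496.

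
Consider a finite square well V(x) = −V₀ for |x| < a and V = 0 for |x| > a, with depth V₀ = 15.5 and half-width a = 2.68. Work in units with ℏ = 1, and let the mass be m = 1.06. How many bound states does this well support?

N = 10

The dimensionless depth is z₀ = a√(2mV₀)/ℏ = 2.68 × √(32.86) = 15.36.
A new bound state (alternating even/odd) appears each time z₀ passes a multiple of π/2, so N = ⌊2z₀/π⌋ + 1 = ⌊9.780⌋ + 1 = 10.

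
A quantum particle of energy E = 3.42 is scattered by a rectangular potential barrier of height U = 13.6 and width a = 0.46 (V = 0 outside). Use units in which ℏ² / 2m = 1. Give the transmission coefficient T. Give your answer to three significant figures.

Since E < U the interior solution is evanescent with decay constant κ = √(2m(U − E))/ℏ = 3.191.
κa = 1.468, sinh(κa) = 2.054.
Matching ψ, ψ′ at both faces gives T = [1 + U² sinh²(κa) / (4E(U − E))]⁻¹ = 1/6.605 = 0.151.

T = 0.151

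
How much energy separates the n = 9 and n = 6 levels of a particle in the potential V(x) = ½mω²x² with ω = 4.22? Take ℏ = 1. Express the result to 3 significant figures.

ΔE = 12.7

E_n = ℏω(n + ½), so ΔE = (9 − 6) ℏω = 3 × 4.22 = 12.66.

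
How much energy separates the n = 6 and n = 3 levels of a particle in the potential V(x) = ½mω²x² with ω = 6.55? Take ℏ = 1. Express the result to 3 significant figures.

ΔE = 19.7

E_n = ℏω(n + ½), so ΔE = (6 − 3) ℏω = 3 × 6.55 = 19.65.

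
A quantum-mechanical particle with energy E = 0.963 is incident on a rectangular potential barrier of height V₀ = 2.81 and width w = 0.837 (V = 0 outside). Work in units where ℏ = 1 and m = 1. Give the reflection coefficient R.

Since E < V₀ the interior solution is evanescent with decay constant κ = √(2m(V₀ − E))/ℏ = 1.922.
κw = 1.609, sinh(κw) = 2.398.
Matching ψ, ψ′ at both faces gives T = [1 + V₀² sinh²(κw) / (4E(V₀ − E))]⁻¹ = 1/7.382 = 0.135.
R = 1 − T = 0.865.

R = 0.865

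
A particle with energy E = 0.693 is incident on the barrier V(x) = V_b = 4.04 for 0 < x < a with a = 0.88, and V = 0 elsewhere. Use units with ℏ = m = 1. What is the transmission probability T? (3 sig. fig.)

E < V_b: inside the barrier ψ ∝ e^{±κx} with κ = √(2m(V_b − E))/ℏ = 2.587.
κa = 2.277, sinh(κa) = 4.821.
The exact tunnelling result is T⁻¹ = 1 + V_b² sinh²(κa) / [4E(V_b − E)] = 41.89, so T = 0.0239.

T = 0.0239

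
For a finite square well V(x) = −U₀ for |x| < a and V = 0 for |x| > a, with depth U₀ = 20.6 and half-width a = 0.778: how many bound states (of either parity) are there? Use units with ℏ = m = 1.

N = 4

Define the well-strength parameter z₀ = (a/ℏ)√(2mU₀) = 0.778 × √(2·1·20.6) = 4.994.
A new bound state (alternating even/odd) appears each time z₀ passes a multiple of π/2, so N = ⌊2z₀/π⌋ + 1 = ⌊3.179⌋ + 1 = 4.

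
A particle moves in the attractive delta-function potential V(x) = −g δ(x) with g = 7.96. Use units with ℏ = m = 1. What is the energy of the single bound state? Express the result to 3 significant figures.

The bound state is ψ(x) = √κ e^{−κ|x|}. The derivative jump ψ'(0⁺) − ψ'(0⁻) = −(2mg/ℏ²)ψ(0) fixes κ = mg/ℏ² = 7.960.
Then E = −ℏ²κ²/(2m) = −mg²/(2ℏ²) = -31.68.

E = -31.7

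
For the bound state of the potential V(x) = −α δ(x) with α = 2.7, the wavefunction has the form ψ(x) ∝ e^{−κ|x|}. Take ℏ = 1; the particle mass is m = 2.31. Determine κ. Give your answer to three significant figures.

Integrating the TISE across x = 0 gives the cusp condition ψ'(0⁺) − ψ'(0⁻) = −(2mα/ℏ²)ψ(0).
With ψ ∝ e^{−κ|x|} this yields −2κ = −2mα/ℏ², so κ = mα/ℏ² = 6.237.

κ = 6.24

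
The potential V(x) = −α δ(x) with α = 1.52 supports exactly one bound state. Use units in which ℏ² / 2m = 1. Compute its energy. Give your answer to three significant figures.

E = -0.578

For x ≠ 0 the bound state is ψ ∝ e^{−κ|x|}; integrating the TISE across the delta gives the cusp condition 2κ = 2mα/ℏ², so κ = 0.7600.
Then E = −ℏ²κ²/(2m) = −mα²/(2ℏ²) = -0.5776.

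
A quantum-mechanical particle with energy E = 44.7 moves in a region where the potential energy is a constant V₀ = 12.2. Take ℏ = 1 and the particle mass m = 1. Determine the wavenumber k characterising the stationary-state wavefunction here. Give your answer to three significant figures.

With E > V₀ the solution is oscillatory, ψ ∝ e^{±ikx} with k = √(2m(E − V₀))/ℏ.
k = √(2 × 1 × 32.5) = 8.062.

k = 8.06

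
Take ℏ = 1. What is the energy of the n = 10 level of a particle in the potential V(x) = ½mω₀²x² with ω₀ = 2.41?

Using E_n = (n + ½)ℏω₀: E_10 = 10.5 × 2.41 = 25.31.

E = 25.3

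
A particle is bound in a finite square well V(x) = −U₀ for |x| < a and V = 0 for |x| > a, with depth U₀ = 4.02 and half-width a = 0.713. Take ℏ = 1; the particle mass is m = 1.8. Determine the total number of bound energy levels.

The dimensionless depth is z₀ = a√(2mU₀)/ℏ = 0.713 × √(14.47) = 2.712.
A new bound state (alternating even/odd) appears each time z₀ passes a multiple of π/2, so N = ⌊2z₀/π⌋ + 1 = ⌊1.727⌋ + 1 = 2.

N = 2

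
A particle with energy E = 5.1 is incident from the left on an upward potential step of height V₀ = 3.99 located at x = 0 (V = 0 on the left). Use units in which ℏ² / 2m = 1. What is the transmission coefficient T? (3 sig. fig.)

The wavenumbers are k₁ = √(2mE)/ℏ = 2.258 on the left and k₂ = √(2m(E − V₀))/ℏ = 1.054 on the right.
Continuity of ψ and ψ′ at the step yields the reflection amplitude r = (k₁ − k₂)/(k₁ + k₂) = 0.3638; thus R = |r|² = 0.1323, T = 0.8677.

T = 0.868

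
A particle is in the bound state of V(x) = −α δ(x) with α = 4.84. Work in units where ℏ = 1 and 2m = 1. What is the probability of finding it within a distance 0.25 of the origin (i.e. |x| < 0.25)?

The normalised bound state is ψ = √κ e^{−κ|x|} with κ = mα/ℏ² = 2.420.
P(|x| < d) = ∫_{−d}^{d} κ e^{−2κ|x|} dx = 1 − e^{−2κd} = 1 − e^{−1.210} = 0.7018.

P = 0.702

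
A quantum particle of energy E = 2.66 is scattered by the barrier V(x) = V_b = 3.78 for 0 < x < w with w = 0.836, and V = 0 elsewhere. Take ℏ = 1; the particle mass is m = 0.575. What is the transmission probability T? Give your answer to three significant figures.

Since E < V_b the interior solution is evanescent with decay constant κ = √(2m(V_b − E))/ℏ = 1.135.
κw = 0.9488, sinh(κw) = 1.098.
The exact tunnelling result is T⁻¹ = 1 + V_b² sinh²(κw) / [4E(V_b − E)] = 2.445, so T = 0.409.

T = 0.409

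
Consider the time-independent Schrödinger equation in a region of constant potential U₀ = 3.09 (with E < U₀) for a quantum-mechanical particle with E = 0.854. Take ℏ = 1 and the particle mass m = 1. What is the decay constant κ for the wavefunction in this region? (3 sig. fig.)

Since E < U₀ the TISE in this region is ψ'' = κ²ψ with κ = √(2m(U₀ − E))/ℏ.
κ = √(2 × 1 × 2.236) = 2.115.

κ = 2.11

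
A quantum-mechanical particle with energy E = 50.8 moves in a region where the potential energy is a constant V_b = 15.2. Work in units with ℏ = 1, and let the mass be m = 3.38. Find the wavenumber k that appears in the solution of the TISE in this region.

With E > V_b the solution is oscillatory, ψ ∝ e^{±ikx} with k = √(2m(E − V_b))/ℏ.
k = √(2 × 3.38 × 35.6) = 15.51.

k = 15.5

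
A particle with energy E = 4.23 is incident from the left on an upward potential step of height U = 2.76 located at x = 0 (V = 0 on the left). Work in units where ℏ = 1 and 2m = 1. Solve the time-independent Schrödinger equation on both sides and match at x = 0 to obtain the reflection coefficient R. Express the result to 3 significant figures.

On each side the TISE gives plane waves with k = √(2m(E − V))/ℏ: k₁ = √(2·½·4.23) = 2.057, k₂ = √(2·½·1.47) = 1.212.
Continuity of ψ and ψ′ at the step yields the reflection amplitude r = (k₁ − k₂)/(k₁ + k₂) = 0.2583; thus R = |r|² = 0.06669, T = 0.9333.

R = 0.0667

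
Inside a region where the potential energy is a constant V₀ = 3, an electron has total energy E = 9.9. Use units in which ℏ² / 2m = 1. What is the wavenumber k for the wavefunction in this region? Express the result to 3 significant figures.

k = 2.63

With E > V₀ the solution is oscillatory, ψ ∝ e^{±ikx} with k = √(2m(E − V₀))/ℏ.
k = √(2 × 0.5 × 6.9) = 2.627.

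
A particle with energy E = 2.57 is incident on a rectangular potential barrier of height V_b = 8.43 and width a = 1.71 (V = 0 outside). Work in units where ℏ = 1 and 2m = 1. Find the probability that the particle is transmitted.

Since E < V_b the interior solution is evanescent with decay constant κ = √(2m(V_b − E))/ℏ = 2.421.
κa = 4.139, sinh(κa) = 31.38.
The exact tunnelling result is T⁻¹ = 1 + V_b² sinh²(κa) / [4E(V_b − E)] = 1162, so T = 0.000860.

T = 0.000860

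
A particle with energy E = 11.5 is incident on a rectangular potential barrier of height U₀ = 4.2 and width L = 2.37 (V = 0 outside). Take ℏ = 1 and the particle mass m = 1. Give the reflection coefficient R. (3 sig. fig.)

Above the barrier the interior wavenumber is k₂ = √(2m(E − U₀))/ℏ = 3.821, giving phase k₂L = 9.056.
Matching at both interfaces gives T⁻¹ = 1 + U₀² sin²(k₂L) / [4E(E − U₀)] = 1.007, hence T = 0.993.
R = 1 − T = 0.00679.

R = 0.00679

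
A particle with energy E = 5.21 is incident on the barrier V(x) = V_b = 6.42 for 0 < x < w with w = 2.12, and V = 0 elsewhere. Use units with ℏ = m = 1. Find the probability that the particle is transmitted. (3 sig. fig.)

Since E < V_b the interior solution is evanescent with decay constant κ = √(2m(V_b − E))/ℏ = 1.556.
κw = 3.298, sinh(κw) = 13.51.
Matching ψ, ψ′ at both faces gives T = [1 + V_b² sinh²(κw) / (4E(V_b − E))]⁻¹ = 1/299.3 = 0.00334.

T = 0.00334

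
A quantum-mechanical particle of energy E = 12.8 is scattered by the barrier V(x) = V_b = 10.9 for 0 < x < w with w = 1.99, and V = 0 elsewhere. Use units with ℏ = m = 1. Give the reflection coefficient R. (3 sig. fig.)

Above the barrier the interior wavenumber is k₂ = √(2m(E − V_b))/ℏ = 1.949, giving phase k₂w = 3.879.
T = [1 + V_b² sin²(k₂w) / (4E(E − V_b))]⁻¹ = 1/1.552 = 0.644.
R = 1 − T = 0.356.

R = 0.356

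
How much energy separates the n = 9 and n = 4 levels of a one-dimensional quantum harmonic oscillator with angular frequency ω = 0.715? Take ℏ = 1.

ΔE = 3.58

E_n = ℏω(n + ½), so ΔE = (9 − 4) ℏω = 5 × 0.715 = 3.575.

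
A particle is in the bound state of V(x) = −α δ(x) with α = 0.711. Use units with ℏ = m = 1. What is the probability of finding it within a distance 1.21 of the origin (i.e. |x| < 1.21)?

The normalised bound state is ψ = √κ e^{−κ|x|} with κ = mα/ℏ² = 0.7110.
P(|x| < d) = ∫_{−d}^{d} κ e^{−2κ|x|} dx = 1 − e^{−2κd} = 1 − e^{−1.721} = 0.8210.

P = 0.821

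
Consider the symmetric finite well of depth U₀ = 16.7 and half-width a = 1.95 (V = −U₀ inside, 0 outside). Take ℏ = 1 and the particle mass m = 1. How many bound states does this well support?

N = 8

Define the well-strength parameter z₀ = (a/ℏ)√(2mU₀) = 1.95 × √(2·1·16.7) = 11.27.
A new bound state (alternating even/odd) appears each time z₀ passes a multiple of π/2, so N = ⌊2z₀/π⌋ + 1 = ⌊7.174⌋ + 1 = 8.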